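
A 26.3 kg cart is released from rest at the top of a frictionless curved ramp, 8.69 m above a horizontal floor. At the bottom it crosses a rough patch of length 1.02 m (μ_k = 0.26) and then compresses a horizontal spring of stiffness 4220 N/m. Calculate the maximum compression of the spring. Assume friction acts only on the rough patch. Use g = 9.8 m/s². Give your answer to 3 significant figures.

x = 1.01 m

Initial energy: E₁ = mgh = (26.3)(9.8)(8.69) = 2239.8 J
Friction removes W_f = μ_k mg d = (0.26)(26.3)(9.8)(1.02) = 68.35 J
Energy reaching the spring: E = 2239.8 − 68.35 = 2171.4 J
At max compression ½kx² = E ⇒ x = √(2E/k) = √(2 × 2171.4/4220) = 1.014 m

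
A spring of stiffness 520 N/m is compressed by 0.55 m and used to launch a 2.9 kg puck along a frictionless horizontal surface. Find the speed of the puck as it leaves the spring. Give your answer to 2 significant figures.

v = 7.4 m/s

The puck leaves the spring when the spring is at natural length, so ½kx² = ½mv²
v = x√(k/m) = 0.55 × √(520/2.9) = 7.365 m/s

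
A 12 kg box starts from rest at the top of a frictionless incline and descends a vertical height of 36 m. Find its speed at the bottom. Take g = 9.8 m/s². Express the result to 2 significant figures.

Energy conservation between the two points: mgh = ½mv²
v = √(2gh) = √(2 × 9.8 × 36) = √705.60 = 26.56 m/s

v = 27 m/s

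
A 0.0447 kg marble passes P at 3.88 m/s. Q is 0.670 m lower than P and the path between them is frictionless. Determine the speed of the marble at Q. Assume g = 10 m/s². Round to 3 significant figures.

v = 5.33 m/s

Energy conservation between the two points: ½mv₀² + mgh = ½mv²
The mass cancels from both sides.
v² = v₀² + 2gh = (3.88)² + 2(10)(0.670) = 28.454
v = √28.454 = 5.334 m/s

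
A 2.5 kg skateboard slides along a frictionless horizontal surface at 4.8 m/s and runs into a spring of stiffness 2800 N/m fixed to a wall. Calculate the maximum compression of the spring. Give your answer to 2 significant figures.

x = 0.14 m

Conservation of energy between contact and max compression: ½mv² = ½kx²
x = v√(m/k) = 4.8 × √(2.5/2800) = 0.1434 m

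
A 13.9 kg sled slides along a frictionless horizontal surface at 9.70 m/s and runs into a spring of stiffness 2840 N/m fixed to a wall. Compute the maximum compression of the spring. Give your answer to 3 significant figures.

x = 0.679 m

Conservation of energy between contact and max compression: ½mv² = ½kx²
x = v√(m/k) = 9.70 × √(13.9/2840) = 0.6786 m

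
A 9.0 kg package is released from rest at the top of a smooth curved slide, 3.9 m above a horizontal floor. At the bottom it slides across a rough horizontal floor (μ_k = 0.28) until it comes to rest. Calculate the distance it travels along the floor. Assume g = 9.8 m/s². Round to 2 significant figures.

d = 14 m

Applying the work–energy principle:
At rest all PE has been dissipated by friction: mgh = μ_k m g d
d = h/μ_k = 3.9/0.28 = 13.93 m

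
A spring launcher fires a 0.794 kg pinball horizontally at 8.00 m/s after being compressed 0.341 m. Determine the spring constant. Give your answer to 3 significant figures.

k = 437 N/m

Spring PE at full compression equals KE at release: ½kx² = ½mv²
k = mv²/x² = (0.794)(8.00)²/(0.341)² = 437.0 N/m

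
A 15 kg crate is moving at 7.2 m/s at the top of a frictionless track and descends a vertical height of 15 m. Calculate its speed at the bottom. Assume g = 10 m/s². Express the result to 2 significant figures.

v = 19 m/s

Mechanical energy is conserved (no friction): ½mv₀² + mgh = ½mv²
v² = v₀² + 2gh = (7.2)² + 2(10)(15) = 351.84
v = √351.84 = 18.76 m/s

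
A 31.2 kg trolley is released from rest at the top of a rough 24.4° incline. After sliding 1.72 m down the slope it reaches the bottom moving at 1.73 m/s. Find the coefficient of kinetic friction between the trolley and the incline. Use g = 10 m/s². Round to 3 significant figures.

Energy balance down the incline: mg L sinθ − ½mv² = μ_k (mg cosθ) L
mgL sinθ = 221.69 J; ½mv² = 46.689 J
W_f = 221.69 − 46.689 = 175.0 J
μ_k = W_f/(mg cosθ · L) = 175.0/(284.1 × 1.72) = 0.3581

μ_k = 0.358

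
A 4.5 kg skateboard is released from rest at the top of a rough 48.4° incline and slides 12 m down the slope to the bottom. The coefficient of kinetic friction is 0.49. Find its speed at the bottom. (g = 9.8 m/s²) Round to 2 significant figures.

Work–energy: mg(L sinθ) − μ_k(mg cosθ)L = ½mv²
mgh = mgL sinθ = (4.5)(9.8)(12)sin48.4° = 395.73 J
W_f = μ_k mg cosθ · L = (0.49)(4.5)(9.8)cos48.4°·12 = 172.2 J
½mv² = 395.73 − 172.2 = 223.57 J
v = √(2 × 223.57/4.5) = 9.968 m/s

v = 10 m/s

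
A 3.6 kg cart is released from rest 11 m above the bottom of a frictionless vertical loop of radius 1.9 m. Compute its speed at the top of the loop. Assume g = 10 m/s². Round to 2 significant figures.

Energy conservation: mgh = ½mv_top² + mg(2r)
v_top² = 2g(h − 2r) = 2(10)(11 − 3.800) = 144.0
v_top = 12.00 m/s

v = 12 m/s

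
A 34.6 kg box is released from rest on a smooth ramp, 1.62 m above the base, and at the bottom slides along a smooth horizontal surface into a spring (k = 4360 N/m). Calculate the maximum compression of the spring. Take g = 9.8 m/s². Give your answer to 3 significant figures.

x = 0.502 m

At max compression the box is momentarily at rest: mgh = ½kx²
x = √(2mgh/k) = √(2 × 34.6 × 9.8 × 1.62 / 4360) = 0.5020 m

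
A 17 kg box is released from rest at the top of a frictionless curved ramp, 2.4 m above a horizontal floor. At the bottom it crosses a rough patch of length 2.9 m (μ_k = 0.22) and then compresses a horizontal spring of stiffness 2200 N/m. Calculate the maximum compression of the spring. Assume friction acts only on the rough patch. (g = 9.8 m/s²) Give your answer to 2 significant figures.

x = 0.52 m

Initial energy: E₁ = mgh = (17)(9.8)(2.4) = 399.84 J
Friction removes W_f = μ_k mg d = (0.22)(17)(9.8)(2.9) = 106.3 J
Energy reaching the spring: E = 399.84 − 106.3 = 293.55 J
At max compression ½kx² = E ⇒ x = √(2E/k) = √(2 × 293.55/2200) = 0.5166 m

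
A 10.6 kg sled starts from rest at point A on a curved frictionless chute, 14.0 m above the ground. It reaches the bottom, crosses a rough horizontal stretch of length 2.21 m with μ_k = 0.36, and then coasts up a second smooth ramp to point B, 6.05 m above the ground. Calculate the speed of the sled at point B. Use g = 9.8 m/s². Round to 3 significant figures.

Energy at A: mgh₁ = (10.6)(9.8)(14.0) = 1454.3 J
Friction loss: W_f = μ_k mg d = 82.65 J
At B: ½mv² + mgh₂ = mgh₁ − W_f
½mv² = 1454.3 − 82.65 − 628.47 = 743.20 J
v = √(2 × 743.20/10.6) = 11.84 m/s

v = 11.8 m/s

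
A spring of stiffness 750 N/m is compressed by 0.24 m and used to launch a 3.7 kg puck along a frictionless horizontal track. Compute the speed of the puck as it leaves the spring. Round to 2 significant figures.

Spring PE converts entirely to kinetic energy: ½kx² = ½mv²
v = x√(k/m) = 0.24 × √(750/3.7) = 3.417 m/s

v = 3.4 m/s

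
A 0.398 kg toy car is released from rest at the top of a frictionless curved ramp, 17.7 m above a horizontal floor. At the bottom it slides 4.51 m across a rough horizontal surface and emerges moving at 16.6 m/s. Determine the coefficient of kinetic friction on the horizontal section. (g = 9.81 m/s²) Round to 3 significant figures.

Energy at the top = energy at the end + work done against friction:
mgh = ½mv² + μ_k m g d
mgh = 69.108 J; ½mv² = 54.836 J
W_f = 69.108 − 54.836 = 14.27 J
μ_k = W_f/(mg·d) = 14.27/(3.904 × 4.51) = 0.8105

μ_k = 0.810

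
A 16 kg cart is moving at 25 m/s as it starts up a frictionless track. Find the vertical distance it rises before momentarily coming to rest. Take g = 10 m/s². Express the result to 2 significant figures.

By energy conservation, ½mv² = mgh
h = v²/(2g) = 25²/(2 × 10) = 31.25 m

h = 31 m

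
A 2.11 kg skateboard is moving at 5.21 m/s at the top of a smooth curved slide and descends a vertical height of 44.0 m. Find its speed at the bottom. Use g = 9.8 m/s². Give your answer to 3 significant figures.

Energy conservation between the two points: ½mv₀² + mgh = ½mv²
The mass cancels from both sides.
v² = v₀² + 2gh = (5.21)² + 2(9.8)(44.0) = 889.54
v = √889.54 = 29.83 m/s

v = 29.8 m/s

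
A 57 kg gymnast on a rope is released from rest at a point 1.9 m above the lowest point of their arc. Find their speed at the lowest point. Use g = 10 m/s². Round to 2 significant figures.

By conservation of mechanical energy, mgh = ½mv²
v = √(2gh) = √(2 × 10 × 1.9) = √38.000 = 6.164 m/s

v = 6.2 m/s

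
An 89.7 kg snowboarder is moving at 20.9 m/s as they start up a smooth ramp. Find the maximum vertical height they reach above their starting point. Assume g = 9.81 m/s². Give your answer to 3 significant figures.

h = 22.3 m

By energy conservation, ½mv² = mgh
h = v²/(2g) = 20.9²/(2 × 9.81) = 22.26 m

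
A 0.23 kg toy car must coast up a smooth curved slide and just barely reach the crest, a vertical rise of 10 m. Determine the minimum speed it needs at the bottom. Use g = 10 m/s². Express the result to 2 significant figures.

At the top it is momentarily at rest, so all KE converts to PE: ½mv² = mgh
v = √(2gh) = √(2 × 10 × 10) = 14.14 m/s

v = 14 m/s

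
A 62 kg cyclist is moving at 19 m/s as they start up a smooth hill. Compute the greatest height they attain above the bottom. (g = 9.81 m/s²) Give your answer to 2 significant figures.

By energy conservation, ½mv² = mgh
h = v²/(2g) = 19²/(2 × 9.81) = 18.40 m

h = 18 m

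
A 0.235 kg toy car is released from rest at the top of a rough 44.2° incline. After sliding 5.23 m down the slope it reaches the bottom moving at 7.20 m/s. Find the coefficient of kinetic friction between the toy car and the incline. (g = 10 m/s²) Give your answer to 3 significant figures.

μ_k = 0.281

The energy dissipated by friction is the PE lost minus the KE gained:
mgL sinθ = 8.5685 J; ½mv² = 6.0912 J
W_f = 8.5685 − 6.0912 = 2.477 J
μ_k = W_f/(mg cosθ · L) = 2.477/(1.685 × 5.23) = 0.2812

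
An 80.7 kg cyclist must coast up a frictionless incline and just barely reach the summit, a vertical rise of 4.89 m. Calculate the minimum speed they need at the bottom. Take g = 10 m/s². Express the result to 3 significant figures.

v = 9.89 m/s

At the top they are momentarily at rest, so all KE converts to PE: ½mv² = mgh
v = √(2gh) = √(2 × 10 × 4.89) = 9.889 m/s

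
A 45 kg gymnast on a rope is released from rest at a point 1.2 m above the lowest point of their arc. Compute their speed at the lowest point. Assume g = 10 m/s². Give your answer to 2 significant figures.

Energy conservation between the two points: mgh = ½mv²
v = √(2gh) = √(2 × 10 × 1.2) = √24.000 = 4.899 m/s

v = 4.9 m/s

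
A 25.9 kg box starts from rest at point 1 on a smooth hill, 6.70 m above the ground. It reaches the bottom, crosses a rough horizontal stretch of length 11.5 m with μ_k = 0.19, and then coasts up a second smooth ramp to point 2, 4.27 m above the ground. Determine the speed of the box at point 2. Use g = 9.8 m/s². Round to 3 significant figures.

Energy at 1: mgh₁ = (25.9)(9.8)(6.70) = 1700.6 J
Friction loss: W_f = μ_k mg d = 554.6 J
At 2: ½mv² + mgh₂ = mgh₁ − W_f
½mv² = 1700.6 − 554.6 − 1083.8 = 62.186 J
v = √(2 × 62.186/25.9) = 2.191 m/s

v = 2.19 m/s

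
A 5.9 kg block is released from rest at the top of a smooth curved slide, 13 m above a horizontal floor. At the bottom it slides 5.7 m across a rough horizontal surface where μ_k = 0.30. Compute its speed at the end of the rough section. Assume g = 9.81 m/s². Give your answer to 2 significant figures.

v = 15 m/s

Energy at the top = energy at the end + work done against friction:
mgh = ½mv² + μ_k m g d
W_f = μ_k mg d = (0.30)(5.9)(9.81)(5.7) = 98.97 J
½mv² = mgh − W_f = 752.43 − 98.97 = 653.45 J
v = √(2 × 653.45/5.9) = 14.88 m/s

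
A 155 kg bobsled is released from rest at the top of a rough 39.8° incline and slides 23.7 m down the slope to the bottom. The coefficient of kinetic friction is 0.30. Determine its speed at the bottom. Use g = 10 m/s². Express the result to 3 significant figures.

Energy: mgh = ½mv² + W_f, with h = L sinθ and W_f = μ_k (mg cosθ) L
mgh = mgL sinθ = (155)(10)(23.7)sin39.8° = 23514 J
W_f = μ_k mg cosθ · L = (0.30)(155)(10)cos39.8°·23.7 = 8467 J
½mv² = 23514 − 8467 = 15048 J
v = √(2 × 15048/155) = 13.93 m/s

v = 13.9 m/s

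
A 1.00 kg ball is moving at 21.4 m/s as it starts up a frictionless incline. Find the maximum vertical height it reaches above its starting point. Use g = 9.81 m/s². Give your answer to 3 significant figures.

By energy conservation, ½mv² = mgh
h = v²/(2g) = 21.4²/(2 × 9.81) = 23.34 m

h = 23.3 m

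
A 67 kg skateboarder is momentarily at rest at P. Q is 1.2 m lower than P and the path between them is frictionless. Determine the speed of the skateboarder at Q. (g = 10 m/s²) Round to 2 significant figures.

v = 4.9 m/s

Energy conservation between the two points: mgh = ½mv²
The mass cancels from both sides.
v = √(2gh) = √(2 × 10 × 1.2) = √24.000 = 4.899 m/s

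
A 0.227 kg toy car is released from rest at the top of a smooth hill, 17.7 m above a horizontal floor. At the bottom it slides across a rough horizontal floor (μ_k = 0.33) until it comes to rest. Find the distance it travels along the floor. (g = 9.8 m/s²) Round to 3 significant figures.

Energy at the top = energy at the end + work done against friction:
At rest all PE has been dissipated by friction: mgh = μ_k m g d
d = h/μ_k = 17.7/0.33 = 53.64 m

d = 53.6 m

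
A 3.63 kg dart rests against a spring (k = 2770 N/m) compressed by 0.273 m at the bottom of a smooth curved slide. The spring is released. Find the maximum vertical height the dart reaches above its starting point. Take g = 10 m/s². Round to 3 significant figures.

At maximum height the dart is at rest, so ½kx² = mgh
h = kx²/(2mg) = (2770)(0.273)²/(2 × 3.63 × 10) = 2.844 m

h = 2.84 m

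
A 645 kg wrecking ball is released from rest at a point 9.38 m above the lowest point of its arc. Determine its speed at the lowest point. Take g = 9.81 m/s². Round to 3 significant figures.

v = 13.6 m/s

Mechanical energy is conserved (no friction): mgh = ½mv²
The mass cancels from both sides.
v = √(2gh) = √(2 × 9.81 × 9.38) = √184.04 = 13.57 m/s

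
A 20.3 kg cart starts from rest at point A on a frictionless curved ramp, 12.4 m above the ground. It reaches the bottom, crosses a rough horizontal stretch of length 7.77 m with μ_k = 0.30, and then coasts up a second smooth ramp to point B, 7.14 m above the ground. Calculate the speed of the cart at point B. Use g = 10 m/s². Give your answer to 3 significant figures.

v = 7.65 m/s

Energy at A: mgh₁ = (20.3)(10)(12.4) = 2517.2 J
Friction loss: W_f = μ_k mg d = 473.2 J
At B: ½mv² + mgh₂ = mgh₁ − W_f
½mv² = 2517.2 − 473.2 − 1449.4 = 594.59 J
v = √(2 × 594.59/20.3) = 7.654 m/s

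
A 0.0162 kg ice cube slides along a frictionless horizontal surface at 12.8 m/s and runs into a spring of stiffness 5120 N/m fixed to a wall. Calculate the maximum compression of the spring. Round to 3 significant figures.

At max compression the cube is momentarily at rest: ½mv² = ½kx²
x = v√(m/k) = 12.8 × √(0.0162/5120) = 0.02277 m

x = 0.0228 m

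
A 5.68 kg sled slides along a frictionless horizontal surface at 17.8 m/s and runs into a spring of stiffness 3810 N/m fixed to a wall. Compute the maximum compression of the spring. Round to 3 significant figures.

x = 0.687 m

All KE is stored as spring PE at maximum compression: ½mv² = ½kx²
x = v√(m/k) = 17.8 × √(5.68/3810) = 0.6873 m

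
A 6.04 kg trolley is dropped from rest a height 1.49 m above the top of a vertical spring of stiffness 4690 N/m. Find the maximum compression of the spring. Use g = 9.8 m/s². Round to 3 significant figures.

Measuring PE from the top of the relaxed spring, at max compression the trolley has dropped H + x with zero KE, so:
mg(H + x) = ½kx²
½(4690)x² − (6.04)(9.8)x − (6.04)(9.8)(1.49) = 0
2345x² − 59.19x − 88.20 = 0
x = [59.19 + √(3504 + 827279)]/(2 × 2345) = 0.2070 m

x = 0.207 m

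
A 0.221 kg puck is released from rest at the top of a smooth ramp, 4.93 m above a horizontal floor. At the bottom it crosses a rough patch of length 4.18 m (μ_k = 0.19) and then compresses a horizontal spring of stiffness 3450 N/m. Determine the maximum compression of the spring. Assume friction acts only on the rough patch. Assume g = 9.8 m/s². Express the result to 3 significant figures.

Initial energy: E₁ = mgh = (0.221)(9.8)(4.93) = 10.677 J
Friction removes W_f = μ_k mg d = (0.19)(0.221)(9.8)(4.18) = 1.720 J
Energy reaching the spring: E = 10.677 − 1.720 = 8.9573 J
At max compression ½kx² = E ⇒ x = √(2E/k) = √(2 × 8.9573/3450) = 0.07206 m

x = 0.0721 m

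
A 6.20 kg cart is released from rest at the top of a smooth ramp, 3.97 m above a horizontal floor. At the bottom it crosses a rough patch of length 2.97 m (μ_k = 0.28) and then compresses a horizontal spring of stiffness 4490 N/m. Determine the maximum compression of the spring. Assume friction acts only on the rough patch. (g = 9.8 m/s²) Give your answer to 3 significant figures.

Initial energy: E₁ = mgh = (6.20)(9.8)(3.97) = 241.22 J
Friction removes W_f = μ_k mg d = (0.28)(6.20)(9.8)(2.97) = 50.53 J
Energy reaching the spring: E = 241.22 − 50.53 = 190.69 J
At max compression ½kx² = E ⇒ x = √(2E/k) = √(2 × 190.69/4490) = 0.2914 m

x = 0.291 m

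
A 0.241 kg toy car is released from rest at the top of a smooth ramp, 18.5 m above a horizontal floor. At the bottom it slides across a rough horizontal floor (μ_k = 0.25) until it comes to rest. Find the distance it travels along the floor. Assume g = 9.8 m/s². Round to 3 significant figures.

Energy bookkeeping (friction removes W_f = μ_k N d):
At rest all PE has been dissipated by friction: mgh = μ_k m g d
d = h/μ_k = 18.5/0.25 = 74.00 m

d = 74.0 m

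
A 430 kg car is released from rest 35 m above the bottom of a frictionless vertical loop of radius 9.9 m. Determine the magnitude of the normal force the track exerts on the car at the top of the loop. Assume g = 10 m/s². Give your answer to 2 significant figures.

N = 8900 N

Energy from release to top (height 2r): mgh = ½mv_top² + mg(2r)
v_top² = 2g(h − 2r) = 2(10)(35 − 19.80) = 304.00 m²/s²
At the top, both N and weight point toward the centre: N + mg = mv_top²/r
N = m(v_top²/r − g) = 430(304.00/9.9 − 10) = 8904 N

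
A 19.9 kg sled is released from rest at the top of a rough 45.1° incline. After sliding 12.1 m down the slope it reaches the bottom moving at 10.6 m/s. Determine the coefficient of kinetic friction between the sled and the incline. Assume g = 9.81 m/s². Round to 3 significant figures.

The energy dissipated by friction is the PE lost minus the KE gained:
mgL sinθ = 1673.2 J; ½mv² = 1118.0 J
W_f = 1673.2 − 1118.0 = 555.2 J
μ_k = W_f/(mg cosθ · L) = 555.2/(137.8 × 12.1) = 0.3330

μ_k = 0.333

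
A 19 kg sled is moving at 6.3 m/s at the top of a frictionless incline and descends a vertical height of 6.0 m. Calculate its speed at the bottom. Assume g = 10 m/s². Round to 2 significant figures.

Mechanical energy is conserved (no friction): ½mv₀² + mgh = ½mv²
The mass cancels from both sides.
v² = v₀² + 2gh = (6.3)² + 2(10)(6.0) = 159.69
v = √159.69 = 12.64 m/s

v = 13 m/s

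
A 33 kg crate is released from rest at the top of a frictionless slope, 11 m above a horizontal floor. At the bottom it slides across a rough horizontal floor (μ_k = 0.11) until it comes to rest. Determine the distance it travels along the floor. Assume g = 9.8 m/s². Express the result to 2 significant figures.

d = 100 m

Energy at the top = energy at the end + work done against friction:
At rest all PE has been dissipated by friction: mgh = μ_k m g d
d = h/μ_k = 11/0.11 = 100.0 m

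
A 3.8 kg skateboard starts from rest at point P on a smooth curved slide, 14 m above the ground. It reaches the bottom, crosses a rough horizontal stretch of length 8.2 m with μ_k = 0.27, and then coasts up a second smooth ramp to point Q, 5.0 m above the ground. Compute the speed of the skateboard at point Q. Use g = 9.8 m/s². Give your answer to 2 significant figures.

v = 12 m/s

Energy at P: mgh₁ = (3.8)(9.8)(14) = 521.36 J
Friction loss: W_f = μ_k mg d = 82.45 J
At Q: ½mv² + mgh₂ = mgh₁ − W_f
½mv² = 521.36 − 82.45 − 186.20 = 252.71 J
v = √(2 × 252.71/3.8) = 11.53 m/s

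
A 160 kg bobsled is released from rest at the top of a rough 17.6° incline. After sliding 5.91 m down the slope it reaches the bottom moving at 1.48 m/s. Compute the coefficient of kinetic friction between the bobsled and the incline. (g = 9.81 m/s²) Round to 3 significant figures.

μ_k = 0.297

The energy dissipated by friction is the PE lost minus the KE gained:
mgL sinθ = 2804.9 J; ½mv² = 175.23 J
W_f = 2804.9 − 175.23 = 2630 J
μ_k = W_f/(mg cosθ · L) = 2630/(1496 × 5.91) = 0.2974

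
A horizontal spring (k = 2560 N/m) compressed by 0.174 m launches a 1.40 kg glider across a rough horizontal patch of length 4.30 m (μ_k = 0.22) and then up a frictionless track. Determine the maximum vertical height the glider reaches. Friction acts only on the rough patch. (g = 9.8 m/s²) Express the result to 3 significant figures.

Spring energy: E₀ = ½kx² = ½(2560)(0.174)² = 38.753 J
Friction: W_f = μ_k mg d = (0.22)(1.40)(9.8)(4.30) = 12.98 J
Energy at base of ramp: E = 38.753 − 12.98 = 25.774 J
At max height all remaining energy is PE: mgh = E ⇒ h = E/(mg) = 25.774/(1.40 × 9.8) = 1.879 m

h = 1.88 m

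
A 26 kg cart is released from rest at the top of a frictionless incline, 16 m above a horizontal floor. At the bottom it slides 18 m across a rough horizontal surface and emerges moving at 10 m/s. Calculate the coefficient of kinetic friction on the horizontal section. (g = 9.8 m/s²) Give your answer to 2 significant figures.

Applying the work–energy principle:
mgh = ½mv² + μ_k m g d
mgh = 4076.8 J; ½mv² = 1300.0 J
W_f = 4076.8 − 1300.0 = 2777 J
μ_k = W_f/(mg·d) = 2777/(254.8 × 18) = 0.6054

μ_k = 0.61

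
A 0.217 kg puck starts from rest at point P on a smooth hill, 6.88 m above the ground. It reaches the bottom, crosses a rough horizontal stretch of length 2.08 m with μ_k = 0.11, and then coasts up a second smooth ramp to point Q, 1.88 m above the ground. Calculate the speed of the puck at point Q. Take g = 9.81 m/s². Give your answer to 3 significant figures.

v = 9.68 m/s

Energy at P: mgh₁ = (0.217)(9.81)(6.88) = 14.646 J
Friction loss: W_f = μ_k mg d = 0.4871 J
At Q: ½mv² + mgh₂ = mgh₁ − W_f
½mv² = 14.646 − 0.4871 − 4.0021 = 10.157 J
v = √(2 × 10.157/0.217) = 9.675 m/s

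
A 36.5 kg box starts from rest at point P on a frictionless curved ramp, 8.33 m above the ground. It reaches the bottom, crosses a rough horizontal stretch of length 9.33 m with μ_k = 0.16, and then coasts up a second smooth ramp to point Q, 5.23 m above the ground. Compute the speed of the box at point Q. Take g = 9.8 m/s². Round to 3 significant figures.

Energy at P: mgh₁ = (36.5)(9.8)(8.33) = 2979.6 J
Friction loss: W_f = μ_k mg d = 534.0 J
At Q: ½mv² + mgh₂ = mgh₁ − W_f
½mv² = 2979.6 − 534.0 − 1870.8 = 574.90 J
v = √(2 × 574.90/36.5) = 5.613 m/s

v = 5.61 m/s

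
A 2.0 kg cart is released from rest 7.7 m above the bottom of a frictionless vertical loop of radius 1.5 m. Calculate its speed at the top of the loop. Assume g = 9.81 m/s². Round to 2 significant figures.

v = 9.6 m/s

Energy conservation: mgh = ½mv_top² + mg(2r)
v_top² = 2g(h − 2r) = 2(9.81)(7.7 − 3.000) = 92.21
v_top = 9.603 m/s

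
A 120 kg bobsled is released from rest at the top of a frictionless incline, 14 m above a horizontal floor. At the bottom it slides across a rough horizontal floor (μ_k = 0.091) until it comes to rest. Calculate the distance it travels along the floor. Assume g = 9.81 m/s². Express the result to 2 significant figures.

d = 150 m

Energy bookkeeping (friction removes W_f = μ_k N d):
At rest all PE has been dissipated by friction: mgh = μ_k m g d
d = h/μ_k = 14/0.091 = 153.8 m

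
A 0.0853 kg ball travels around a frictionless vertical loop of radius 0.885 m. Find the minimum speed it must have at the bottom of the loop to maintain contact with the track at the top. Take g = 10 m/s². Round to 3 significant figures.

At the top: mg = mv_top²/r ⇒ v_top² = gr = 8.850 m²/s²
Energy from bottom to top (height 2r): ½mv_bot² = ½mv_top² + mg(2r)
v_bot² = gr + 4gr = 5gr = 44.25
v_bot = √(5gr) = 6.652 m/s

v = 6.65 m/s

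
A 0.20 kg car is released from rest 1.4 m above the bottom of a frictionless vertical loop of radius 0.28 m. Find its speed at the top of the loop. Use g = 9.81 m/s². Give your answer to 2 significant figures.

Energy conservation: mgh = ½mv_top² + mg(2r)
v_top² = 2g(h − 2r) = 2(9.81)(1.4 − 0.5600) = 16.48
v_top = 4.060 m/s

v = 4.1 m/s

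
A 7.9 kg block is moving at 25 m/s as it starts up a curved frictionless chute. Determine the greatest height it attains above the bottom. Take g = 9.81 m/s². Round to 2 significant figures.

Setting KE at the bottom equal to PE gained: ½mv² = mgh
h = v²/(2g) = 25²/(2 × 9.81) = 31.86 m

h = 32 m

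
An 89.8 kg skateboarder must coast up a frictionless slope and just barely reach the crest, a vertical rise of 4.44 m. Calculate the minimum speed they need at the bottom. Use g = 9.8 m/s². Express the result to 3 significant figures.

v = 9.33 m/s

At the top they are momentarily at rest, so all KE converts to PE: ½mv² = mgh
v = √(2gh) = √(2 × 9.8 × 4.44) = 9.329 m/s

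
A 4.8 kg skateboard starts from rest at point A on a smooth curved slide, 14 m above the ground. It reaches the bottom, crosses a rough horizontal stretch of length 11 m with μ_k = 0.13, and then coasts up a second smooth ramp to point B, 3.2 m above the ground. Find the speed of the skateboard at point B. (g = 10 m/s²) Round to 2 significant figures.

Energy at A: mgh₁ = (4.8)(10)(14) = 672.00 J
Friction loss: W_f = μ_k mg d = 68.64 J
At B: ½mv² + mgh₂ = mgh₁ − W_f
½mv² = 672.00 − 68.64 − 153.60 = 449.76 J
v = √(2 × 449.76/4.8) = 13.69 m/s

v = 14 m/s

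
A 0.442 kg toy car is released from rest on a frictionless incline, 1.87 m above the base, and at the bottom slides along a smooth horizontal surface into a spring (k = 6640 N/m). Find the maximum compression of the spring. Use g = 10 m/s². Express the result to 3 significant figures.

x = 0.0499 m

At max compression the car is momentarily at rest: mgh = ½kx²
x = √(2mgh/k) = √(2 × 0.442 × 10 × 1.87 / 6640) = 0.04990 m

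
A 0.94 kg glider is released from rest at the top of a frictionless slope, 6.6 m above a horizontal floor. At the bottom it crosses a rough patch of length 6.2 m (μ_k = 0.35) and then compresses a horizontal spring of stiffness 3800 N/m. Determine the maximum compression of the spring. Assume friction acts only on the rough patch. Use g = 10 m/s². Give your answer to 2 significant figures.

x = 0.15 m

Initial energy: E₁ = mgh = (0.94)(10)(6.6) = 62.040 J
Friction removes W_f = μ_k mg d = (0.35)(0.94)(10)(6.2) = 20.40 J
Energy reaching the spring: E = 62.040 − 20.40 = 41.642 J
At max compression ½kx² = E ⇒ x = √(2E/k) = √(2 × 41.642/3800) = 0.1480 m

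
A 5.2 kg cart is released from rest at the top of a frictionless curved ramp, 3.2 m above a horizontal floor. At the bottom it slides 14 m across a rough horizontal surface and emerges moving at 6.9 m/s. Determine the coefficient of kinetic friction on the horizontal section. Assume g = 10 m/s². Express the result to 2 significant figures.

Applying the work–energy principle:
mgh = ½mv² + μ_k m g d
mgh = 166.40 J; ½mv² = 123.79 J
W_f = 166.40 − 123.79 = 42.61 J
μ_k = W_f/(mg·d) = 42.61/(52.00 × 14) = 0.05854

μ_k = 0.059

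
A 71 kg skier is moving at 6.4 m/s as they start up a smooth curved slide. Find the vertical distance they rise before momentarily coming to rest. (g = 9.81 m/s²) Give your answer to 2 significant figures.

Setting KE at the bottom equal to PE gained: ½mv² = mgh
h = v²/(2g) = 6.4²/(2 × 9.81) = 2.088 m

h = 2.1 m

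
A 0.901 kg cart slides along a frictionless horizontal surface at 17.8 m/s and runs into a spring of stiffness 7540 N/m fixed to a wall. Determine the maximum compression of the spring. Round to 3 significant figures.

At max compression the cart is momentarily at rest: ½mv² = ½kx²
x = v√(m/k) = 17.8 × √(0.901/7540) = 0.1946 m

x = 0.195 m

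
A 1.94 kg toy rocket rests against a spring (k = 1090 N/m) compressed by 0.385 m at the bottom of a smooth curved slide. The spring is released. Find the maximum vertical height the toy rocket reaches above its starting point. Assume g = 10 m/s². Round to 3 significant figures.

h = 4.16 m

All spring PE becomes gravitational PE at the highest point: ½kx² = mgh
h = kx²/(2mg) = (1090)(0.385)²/(2 × 1.94 × 10) = 4.164 m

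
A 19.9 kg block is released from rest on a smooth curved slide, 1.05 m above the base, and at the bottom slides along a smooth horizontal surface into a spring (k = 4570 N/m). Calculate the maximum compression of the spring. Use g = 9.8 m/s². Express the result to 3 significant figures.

x = 0.299 m

Energy conservation (no friction) from release to max compression: mgh = ½kx²
x = √(2mgh/k) = √(2 × 19.9 × 9.8 × 1.05 / 4570) = 0.2994 m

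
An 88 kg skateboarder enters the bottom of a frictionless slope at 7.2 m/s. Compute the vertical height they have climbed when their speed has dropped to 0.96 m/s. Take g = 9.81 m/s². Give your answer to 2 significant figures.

h = 2.6 m

Conservation of energy: ½mv₁² = ½mv₂² + mgh
h = (v₁² − v₂²)/(2g) = (7.2² − 0.96²)/(2 × 9.81) = 2.595 m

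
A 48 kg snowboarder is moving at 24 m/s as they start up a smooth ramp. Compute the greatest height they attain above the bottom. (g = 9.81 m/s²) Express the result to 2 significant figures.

h = 29 m

By energy conservation, ½mv² = mgh
h = v²/(2g) = 24²/(2 × 9.81) = 29.36 m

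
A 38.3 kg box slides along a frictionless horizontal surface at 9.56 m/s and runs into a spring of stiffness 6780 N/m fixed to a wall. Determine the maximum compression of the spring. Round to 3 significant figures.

x = 0.719 m

Conservation of energy between contact and max compression: ½mv² = ½kx²
x = v√(m/k) = 9.56 × √(38.3/6780) = 0.7185 m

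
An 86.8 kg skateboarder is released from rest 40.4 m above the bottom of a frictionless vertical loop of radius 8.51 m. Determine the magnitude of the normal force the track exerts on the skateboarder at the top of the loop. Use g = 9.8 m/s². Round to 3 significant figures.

N = 3820 N

Energy from release to top (height 2r): mgh = ½mv_top² + mg(2r)
v_top² = 2g(h − 2r) = 2(9.8)(40.4 − 17.02) = 458.25 m²/s²
At the top, both N and weight point toward the centre: N + mg = mv_top²/r
N = m(v_top²/r − g) = 86.8(458.25/8.51 − 9.8) = 3823 N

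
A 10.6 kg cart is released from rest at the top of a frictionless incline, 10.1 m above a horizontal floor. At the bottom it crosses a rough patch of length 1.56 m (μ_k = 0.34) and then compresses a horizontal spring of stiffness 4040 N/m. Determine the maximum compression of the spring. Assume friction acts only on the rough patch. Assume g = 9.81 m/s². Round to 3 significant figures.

Initial energy: E₁ = mgh = (10.6)(9.81)(10.1) = 1050.3 J
Friction removes W_f = μ_k mg d = (0.34)(10.6)(9.81)(1.56) = 55.15 J
Energy reaching the spring: E = 1050.3 − 55.15 = 995.10 J
At max compression ½kx² = E ⇒ x = √(2E/k) = √(2 × 995.10/4040) = 0.7019 m

x = 0.702 m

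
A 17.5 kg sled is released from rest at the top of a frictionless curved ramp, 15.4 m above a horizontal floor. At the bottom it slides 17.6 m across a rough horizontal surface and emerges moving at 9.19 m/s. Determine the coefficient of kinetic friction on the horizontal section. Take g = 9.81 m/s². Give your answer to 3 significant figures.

Applying the work–energy principle:
mgh = ½mv² + μ_k m g d
mgh = 2643.8 J; ½mv² = 738.99 J
W_f = 2643.8 − 738.99 = 1905 J
μ_k = W_f/(mg·d) = 1905/(171.7 × 17.6) = 0.6304

μ_k = 0.630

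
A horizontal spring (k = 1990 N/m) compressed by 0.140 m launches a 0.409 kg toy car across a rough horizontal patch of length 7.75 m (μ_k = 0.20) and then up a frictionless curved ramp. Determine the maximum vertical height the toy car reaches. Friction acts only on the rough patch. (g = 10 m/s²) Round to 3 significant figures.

h = 3.22 m

Spring energy: E₀ = ½kx² = ½(1990)(0.140)² = 19.502 J
Friction: W_f = μ_k mg d = (0.20)(0.409)(10)(7.75) = 6.339 J
Energy at base of ramp: E = 19.502 − 6.339 = 13.163 J
At max height all remaining energy is PE: mgh = E ⇒ h = E/(mg) = 13.163/(0.409 × 10) = 3.218 m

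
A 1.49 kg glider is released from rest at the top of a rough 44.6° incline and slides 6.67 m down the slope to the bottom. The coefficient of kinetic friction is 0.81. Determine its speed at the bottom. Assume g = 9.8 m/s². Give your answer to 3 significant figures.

v = 4.05 m/s

Work–energy: mg(L sinθ) − μ_k(mg cosθ)L = ½mv²
mgh = mgL sinθ = (1.49)(9.8)(6.67)sin44.6° = 68.386 J
W_f = μ_k mg cosθ · L = (0.81)(1.49)(9.8)cos44.6°·6.67 = 56.17 J
½mv² = 68.386 − 56.17 = 12.215 J
v = √(2 × 12.215/1.49) = 4.049 m/s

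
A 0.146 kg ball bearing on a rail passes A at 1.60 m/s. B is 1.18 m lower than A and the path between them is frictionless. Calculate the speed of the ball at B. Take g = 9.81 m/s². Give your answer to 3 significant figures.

v = 5.07 m/s

Energy conservation between the two points: ½mv₀² + mgh = ½mv²
v² = v₀² + 2gh = (1.60)² + 2(9.81)(1.18) = 25.712
v = √25.712 = 5.071 m/s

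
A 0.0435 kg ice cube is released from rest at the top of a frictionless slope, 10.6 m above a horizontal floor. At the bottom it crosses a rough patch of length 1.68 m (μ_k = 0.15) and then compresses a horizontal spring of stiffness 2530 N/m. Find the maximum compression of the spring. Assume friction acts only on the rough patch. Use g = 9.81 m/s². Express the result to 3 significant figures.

x = 0.0591 m

Initial energy: E₁ = mgh = (0.0435)(9.81)(10.6) = 4.5234 J
Friction removes W_f = μ_k mg d = (0.15)(0.0435)(9.81)(1.68) = 0.1075 J
Energy reaching the spring: E = 4.5234 − 0.1075 = 4.4159 J
At max compression ½kx² = E ⇒ x = √(2E/k) = √(2 × 4.4159/2530) = 0.05908 m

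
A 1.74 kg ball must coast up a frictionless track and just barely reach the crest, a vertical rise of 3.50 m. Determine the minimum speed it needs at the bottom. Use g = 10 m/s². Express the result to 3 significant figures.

v = 8.37 m/s

At the top it is momentarily at rest, so all KE converts to PE: ½mv² = mgh
v = √(2gh) = √(2 × 10 × 3.50) = 8.367 m/s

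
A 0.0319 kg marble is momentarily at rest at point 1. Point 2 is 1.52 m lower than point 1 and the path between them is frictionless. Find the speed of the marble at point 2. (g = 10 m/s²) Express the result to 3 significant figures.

v = 5.51 m/s

By conservation of mechanical energy, mgh = ½mv²
v = √(2gh) = √(2 × 10 × 1.52) = √30.400 = 5.514 m/s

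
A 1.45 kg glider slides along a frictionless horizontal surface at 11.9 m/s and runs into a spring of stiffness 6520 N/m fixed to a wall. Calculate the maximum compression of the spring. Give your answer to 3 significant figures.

x = 0.177 m

At max compression the glider is momentarily at rest: ½mv² = ½kx²
x = v√(m/k) = 11.9 × √(1.45/6520) = 0.1775 m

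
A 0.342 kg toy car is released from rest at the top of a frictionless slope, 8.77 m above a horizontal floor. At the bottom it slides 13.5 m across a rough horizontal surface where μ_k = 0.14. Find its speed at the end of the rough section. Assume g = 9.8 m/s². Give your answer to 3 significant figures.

Applying the work–energy principle:
mgh = ½mv² + μ_k m g d
W_f = μ_k mg d = (0.14)(0.342)(9.8)(13.5) = 6.335 J
½mv² = mgh − W_f = 29.394 − 6.335 = 23.059 J
v = √(2 × 23.059/0.342) = 11.61 m/s

v = 11.6 m/s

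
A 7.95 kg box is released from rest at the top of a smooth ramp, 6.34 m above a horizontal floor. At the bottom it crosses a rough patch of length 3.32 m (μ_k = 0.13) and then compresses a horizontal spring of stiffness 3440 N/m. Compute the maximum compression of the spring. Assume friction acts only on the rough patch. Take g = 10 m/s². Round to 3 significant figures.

x = 0.523 m

Initial energy: E₁ = mgh = (7.95)(10)(6.34) = 504.03 J
Friction removes W_f = μ_k mg d = (0.13)(7.95)(10)(3.32) = 34.31 J
Energy reaching the spring: E = 504.03 − 34.31 = 469.72 J
At max compression ½kx² = E ⇒ x = √(2E/k) = √(2 × 469.72/3440) = 0.5226 m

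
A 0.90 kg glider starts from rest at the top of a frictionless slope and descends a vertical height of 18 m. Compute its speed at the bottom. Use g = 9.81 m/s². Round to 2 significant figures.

By conservation of mechanical energy, mgh = ½mv²
The mass cancels from both sides.
v = √(2gh) = √(2 × 9.81 × 18) = √353.16 = 18.79 m/s

v = 19 m/s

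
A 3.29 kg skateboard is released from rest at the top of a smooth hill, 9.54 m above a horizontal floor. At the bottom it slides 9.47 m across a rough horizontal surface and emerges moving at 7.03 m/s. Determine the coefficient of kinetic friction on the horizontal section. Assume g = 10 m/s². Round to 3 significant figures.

Energy bookkeeping (friction removes W_f = μ_k N d):
mgh = ½mv² + μ_k m g d
mgh = 313.87 J; ½mv² = 81.297 J
W_f = 313.87 − 81.297 = 232.6 J
μ_k = W_f/(mg·d) = 232.6/(32.90 × 9.47) = 0.7465

μ_k = 0.746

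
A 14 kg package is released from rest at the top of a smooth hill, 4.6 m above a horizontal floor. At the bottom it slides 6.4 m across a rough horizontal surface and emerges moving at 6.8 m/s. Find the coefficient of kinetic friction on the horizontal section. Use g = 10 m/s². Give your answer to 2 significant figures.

μ_k = 0.36

Applying the work–energy principle:
mgh = ½mv² + μ_k m g d
mgh = 644.00 J; ½mv² = 323.68 J
W_f = 644.00 − 323.68 = 320.3 J
μ_k = W_f/(mg·d) = 320.3/(140.0 × 6.4) = 0.3575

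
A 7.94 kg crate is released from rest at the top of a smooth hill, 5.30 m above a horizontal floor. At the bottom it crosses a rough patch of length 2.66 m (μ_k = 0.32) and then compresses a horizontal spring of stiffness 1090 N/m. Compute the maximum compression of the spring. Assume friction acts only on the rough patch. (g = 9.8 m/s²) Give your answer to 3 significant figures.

Initial energy: E₁ = mgh = (7.94)(9.8)(5.30) = 412.40 J
Friction removes W_f = μ_k mg d = (0.32)(7.94)(9.8)(2.66) = 66.23 J
Energy reaching the spring: E = 412.40 − 66.23 = 346.17 J
At max compression ½kx² = E ⇒ x = √(2E/k) = √(2 × 346.17/1090) = 0.7970 m

x = 0.797 m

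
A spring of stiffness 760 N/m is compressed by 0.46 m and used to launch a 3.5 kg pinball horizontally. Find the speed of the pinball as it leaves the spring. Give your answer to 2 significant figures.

Spring PE converts entirely to kinetic energy: ½kx² = ½mv²
v = x√(k/m) = 0.46 × √(760/3.5) = 6.778 m/s

v = 6.8 m/s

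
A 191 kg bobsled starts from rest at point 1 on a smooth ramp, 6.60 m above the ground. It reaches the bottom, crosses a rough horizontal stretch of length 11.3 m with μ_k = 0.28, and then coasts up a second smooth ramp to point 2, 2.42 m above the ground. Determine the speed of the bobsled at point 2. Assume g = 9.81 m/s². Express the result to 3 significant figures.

Energy at 1: mgh₁ = (191)(9.81)(6.60) = 12366 J
Friction loss: W_f = μ_k mg d = 5928 J
At 2: ½mv² + mgh₂ = mgh₁ − W_f
½mv² = 12366 − 5928 − 4534.4 = 1903.7 J
v = √(2 × 1903.7/191) = 4.465 m/s

v = 4.46 m/s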